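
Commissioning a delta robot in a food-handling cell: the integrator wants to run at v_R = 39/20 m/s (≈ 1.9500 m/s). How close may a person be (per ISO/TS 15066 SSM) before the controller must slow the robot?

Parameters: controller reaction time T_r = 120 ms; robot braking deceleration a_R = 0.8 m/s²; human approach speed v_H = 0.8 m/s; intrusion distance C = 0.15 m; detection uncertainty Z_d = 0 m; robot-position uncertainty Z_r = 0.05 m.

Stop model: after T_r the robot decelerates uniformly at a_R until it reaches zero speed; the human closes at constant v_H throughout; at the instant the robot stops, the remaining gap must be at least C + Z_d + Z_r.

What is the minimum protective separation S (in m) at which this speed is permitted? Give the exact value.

T_s = v_R/a_R = (39/20)/(4/5) = 2.4375 s
robot in T_r: 1.9500·0.1200 = 0.2340 m
braking distance = 1.9500²/(2·0.8000) = 2.3766 m
human over T_r+T_s: 0.8000·(0.1200+2.4375) = 2.0460 m
residual clearance needed = 0.1500+0.0000+0.0500 = 0.2000 m
S_min ≈ 0.2340+2.3766+2.0460+0.2000  ⇒  S_min = 15541/3200 m

S_min = 15541/3200 m = 4.8566 m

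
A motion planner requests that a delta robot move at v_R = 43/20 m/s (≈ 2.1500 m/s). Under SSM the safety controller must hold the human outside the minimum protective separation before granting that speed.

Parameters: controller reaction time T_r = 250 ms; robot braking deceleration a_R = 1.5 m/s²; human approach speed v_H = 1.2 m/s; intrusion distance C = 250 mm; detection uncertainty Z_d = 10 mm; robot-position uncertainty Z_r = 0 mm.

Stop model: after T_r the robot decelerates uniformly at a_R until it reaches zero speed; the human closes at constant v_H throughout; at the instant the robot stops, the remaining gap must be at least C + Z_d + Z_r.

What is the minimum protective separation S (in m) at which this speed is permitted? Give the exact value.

T_s = v_R/a_R = (43/20)/(3/2) = 1.4333 s
reaction-phase robot travel = 2.1500·0.2500 = 0.5375 m
braking distance = 2.1500²/(2·1.5000) = 1.5408 m
human closes 1.2000·1.6833 = 2.0200 m
margins: 0.2500+0.0100+0.0000 = 0.2600 m
S_min ≈ 0.5375+1.5408+2.0200+0.2600  ⇒  S_min = 523/120 m

S_min = 523/120 m = 4.3583 m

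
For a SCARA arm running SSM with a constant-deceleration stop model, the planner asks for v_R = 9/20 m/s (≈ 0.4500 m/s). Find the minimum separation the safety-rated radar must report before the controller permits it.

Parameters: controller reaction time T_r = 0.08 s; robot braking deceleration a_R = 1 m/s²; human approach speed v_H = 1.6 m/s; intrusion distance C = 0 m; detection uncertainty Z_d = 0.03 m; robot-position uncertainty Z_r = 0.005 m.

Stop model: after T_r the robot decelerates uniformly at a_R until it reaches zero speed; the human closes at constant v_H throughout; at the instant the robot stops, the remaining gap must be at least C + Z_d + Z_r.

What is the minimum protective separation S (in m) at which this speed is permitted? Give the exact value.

stop time T_s = (9/20)/1 = 0.4500 s
reaction-phase robot travel = 0.4500·0.0800 = 0.0360 m
robot under decel: 0.4500²/(2·1.0000) = 0.1013 m
human closes 1.6000·0.5300 = 0.8480 m
margins: 0.0000+0.0300+0.0050 = 0.0350 m
S_min ≈ 0.0360+0.1013+0.8480+0.0350  ⇒  S_min = 4081/4000 m

S_min = 4081/4000 m = 1.0203 m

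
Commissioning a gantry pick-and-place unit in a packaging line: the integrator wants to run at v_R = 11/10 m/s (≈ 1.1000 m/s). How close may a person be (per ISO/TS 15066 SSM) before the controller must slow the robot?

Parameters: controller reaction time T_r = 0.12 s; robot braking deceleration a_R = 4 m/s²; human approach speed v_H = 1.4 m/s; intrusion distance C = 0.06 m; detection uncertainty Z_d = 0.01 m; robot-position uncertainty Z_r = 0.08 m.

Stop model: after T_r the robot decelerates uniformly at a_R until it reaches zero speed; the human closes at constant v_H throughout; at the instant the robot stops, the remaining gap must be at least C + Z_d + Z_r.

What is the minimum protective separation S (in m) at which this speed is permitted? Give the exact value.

S_min = 789/800 m = 0.9862 m

stop time T_s = (11/10)/4 = 0.2750 s
robot in T_r: 1.1000·0.1200 = 0.1320 m
braking distance = 1.1000²/(2·4.0000) = 0.1512 m
human over T_r+T_s: 1.4000·(0.1200+0.2750) = 0.5530 m
C+Z_d+Z_r = 0.0600+0.0100+0.0800 = 0.1500 m
S_min ≈ 0.1320+0.1512+0.5530+0.1500  ⇒  S_min = 789/800 m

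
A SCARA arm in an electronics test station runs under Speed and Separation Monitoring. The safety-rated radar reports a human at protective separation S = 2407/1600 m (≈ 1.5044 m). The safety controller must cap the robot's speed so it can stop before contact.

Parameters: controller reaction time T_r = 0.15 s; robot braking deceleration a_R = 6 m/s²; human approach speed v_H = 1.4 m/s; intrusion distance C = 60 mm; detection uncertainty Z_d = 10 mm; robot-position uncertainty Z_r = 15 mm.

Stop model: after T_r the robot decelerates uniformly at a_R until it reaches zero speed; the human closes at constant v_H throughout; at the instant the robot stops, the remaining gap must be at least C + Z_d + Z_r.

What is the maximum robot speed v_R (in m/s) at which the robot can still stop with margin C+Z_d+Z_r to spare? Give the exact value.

v_R_max = 43/20 m/s = 2.1500 m/s

collect terms ⇒ (1/12)·v_R² + (23/60)·v_R + (-387/320) = 0
  disc = (23/60)² − 4·(1/12)·(-387/320) = 7921/14400 ; √disc = 89/120
  v_R = (−(23/60) + 89/120) / (2·(1/12)) = 43/20 m/s
check:
braking lasts T_s = (43/20)/6 = 0.3583 s
reaction-phase robot travel = 2.1500·0.1500 = 0.3225 m
robot covers 2.1500·0.3583 − ½·6.0000·0.3583² = 0.3852 m while stopping
person approaches 1.4000·(0.1500+0.3583) = 0.7117 m
residual clearance needed = 0.0600+0.0100+0.0150 = 0.0850 m
sum ≈ 0.3225+0.3852+0.7117+0.0850 ≈ 1.5044 m = S ✓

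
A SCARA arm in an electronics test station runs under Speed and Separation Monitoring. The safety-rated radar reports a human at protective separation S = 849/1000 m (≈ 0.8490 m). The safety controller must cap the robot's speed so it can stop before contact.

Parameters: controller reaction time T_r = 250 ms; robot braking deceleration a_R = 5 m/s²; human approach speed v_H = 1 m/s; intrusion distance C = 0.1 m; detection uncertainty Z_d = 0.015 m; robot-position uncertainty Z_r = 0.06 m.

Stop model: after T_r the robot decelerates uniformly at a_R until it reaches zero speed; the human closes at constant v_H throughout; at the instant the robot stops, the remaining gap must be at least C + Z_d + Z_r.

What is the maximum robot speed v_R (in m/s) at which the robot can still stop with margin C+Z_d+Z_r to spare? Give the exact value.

quadratic (1/10)·v² + (9/20)·v + (-53/125) = 0
  disc = (9/20)² − 4·(1/10)·(-53/125) = 3721/10000 ; √disc = 61/100
  v_R = (−(9/20) + 61/100) / (2·(1/10)) = 4/5 m/s
check:
T_s = v_R/a_R = (4/5)/5 = 0.1600 s
robot in T_r: 0.8000·0.2500 = 0.2000 m
robot covers 0.8000·0.1600 − ½·5.0000·0.1600² = 0.0640 m while stopping
human over T_r+T_s: 1.0000·(0.2500+0.1600) = 0.4100 m
residual clearance needed = 0.1000+0.0150+0.0600 = 0.1750 m
sum ≈ 0.2000+0.0640+0.4100+0.1750 ≈ 0.8490 m = S ✓

v_R_max = 4/5 m/s = 0.8000 m/s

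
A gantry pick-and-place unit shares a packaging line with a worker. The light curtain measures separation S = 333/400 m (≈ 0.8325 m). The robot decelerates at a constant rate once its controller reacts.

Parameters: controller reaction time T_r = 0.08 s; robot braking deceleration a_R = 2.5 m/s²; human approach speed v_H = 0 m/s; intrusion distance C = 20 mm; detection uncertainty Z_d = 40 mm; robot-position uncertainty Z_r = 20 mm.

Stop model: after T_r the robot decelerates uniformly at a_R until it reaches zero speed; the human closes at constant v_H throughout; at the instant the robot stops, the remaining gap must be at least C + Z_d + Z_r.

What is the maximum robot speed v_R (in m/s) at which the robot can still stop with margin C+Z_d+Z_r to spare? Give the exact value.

quadratic (1/5)·v² + (2/25)·v + (-301/400) = 0
  disc = (2/25)² − 4·(1/5)·(-301/400) = 1521/2500 ; √disc = 39/50
  v_R = (−(2/25) + 39/50) / (2·(1/5)) = 7/4 m/s
check:
stop time T_s = (7/4)/(5/2) = 0.7000 s
reaction-phase robot travel = 1.7500·0.0800 = 0.1400 m
robot under decel: 1.7500²/(2·2.5000) = 0.6125 m
person approaches 0.0000·(0.0800+0.7000) = 0.0000 m
margins: 0.0200+0.0400+0.0200 = 0.0800 m
sum ≈ 0.1400+0.6125+0.0000+0.0800 ≈ 0.8325 m = S ✓

v_R_max = 7/4 m/s = 1.7500 m/s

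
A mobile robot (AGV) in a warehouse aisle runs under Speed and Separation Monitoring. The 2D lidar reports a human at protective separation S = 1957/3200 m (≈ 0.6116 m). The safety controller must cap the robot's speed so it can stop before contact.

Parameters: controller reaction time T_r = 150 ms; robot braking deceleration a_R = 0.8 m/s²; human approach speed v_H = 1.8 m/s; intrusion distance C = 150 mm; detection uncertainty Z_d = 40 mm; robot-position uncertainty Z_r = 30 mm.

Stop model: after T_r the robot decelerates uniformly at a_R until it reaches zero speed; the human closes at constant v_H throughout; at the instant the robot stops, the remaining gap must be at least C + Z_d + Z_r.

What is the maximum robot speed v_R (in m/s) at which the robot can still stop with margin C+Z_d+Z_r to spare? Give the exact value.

at the boundary: (5/8)·v² + (12/5)·v + (-389/3200) = 0
  disc = (12/5)² − 4·(5/8)·(-389/3200) = 38809/6400 ; √disc = 197/80
  v_R = (−(12/5) + 197/80) / (2·(5/8)) = 1/20 m/s
check:
T_s = v_R/a_R = (1/20)/(4/5) = 0.0625 s
reaction-phase robot travel = 0.0500·0.1500 = 0.0075 m
robot covers 0.0500·0.0625 − ½·0.8000·0.0625² = 0.0016 m while stopping
person approaches 1.8000·(0.1500+0.0625) = 0.3825 m
C+Z_d+Z_r = 0.1500+0.0400+0.0300 = 0.2200 m
sum ≈ 0.0075+0.0016+0.3825+0.2200 ≈ 0.6116 m = S ✓

v_R_max = 1/20 m/s = 0.0500 m/s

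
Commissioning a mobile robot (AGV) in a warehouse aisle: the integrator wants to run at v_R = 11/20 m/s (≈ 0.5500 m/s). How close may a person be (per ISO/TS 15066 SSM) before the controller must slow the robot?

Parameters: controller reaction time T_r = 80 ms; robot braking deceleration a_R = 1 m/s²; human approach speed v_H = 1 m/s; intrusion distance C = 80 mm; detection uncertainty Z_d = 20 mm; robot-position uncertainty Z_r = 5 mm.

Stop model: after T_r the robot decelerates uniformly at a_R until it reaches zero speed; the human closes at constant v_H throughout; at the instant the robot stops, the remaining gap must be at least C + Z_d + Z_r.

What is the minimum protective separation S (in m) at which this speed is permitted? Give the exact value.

T_s = v_R/a_R = (11/20)/1 = 0.5500 s
reaction-phase robot travel = 0.5500·0.0800 = 0.0440 m
robot under decel: 0.5500²/(2·1.0000) = 0.1512 m
human over T_r+T_s: 1.0000·(0.0800+0.5500) = 0.6300 m
C+Z_d+Z_r = 0.0800+0.0200+0.0050 = 0.1050 m
S_min ≈ 0.0440+0.1512+0.6300+0.1050  ⇒  S_min = 3721/4000 m

S_min = 3721/4000 m = 0.9303 m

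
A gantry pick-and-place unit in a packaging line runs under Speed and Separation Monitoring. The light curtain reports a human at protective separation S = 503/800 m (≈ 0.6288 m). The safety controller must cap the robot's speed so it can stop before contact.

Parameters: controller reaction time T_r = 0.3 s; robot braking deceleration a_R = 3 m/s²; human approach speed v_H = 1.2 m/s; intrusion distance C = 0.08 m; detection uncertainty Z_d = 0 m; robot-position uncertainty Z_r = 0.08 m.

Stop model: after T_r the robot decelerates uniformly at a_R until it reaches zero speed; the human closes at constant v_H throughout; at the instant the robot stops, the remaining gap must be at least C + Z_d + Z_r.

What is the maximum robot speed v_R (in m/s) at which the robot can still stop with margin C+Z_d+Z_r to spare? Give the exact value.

v_R_max = 3/20 m/s = 0.1500 m/s

collect terms ⇒ (1/6)·v_R² + (7/10)·v_R + (-87/800) = 0
  disc = (7/10)² − 4·(1/6)·(-87/800) = 9/16 ; √disc = 3/4
  v_R = (−(7/10) + 3/4) / (2·(1/6)) = 3/20 m/s
check:
stop time T_s = (3/20)/3 = 0.0500 s
robot covers v_R·T_r = 0.1500·0.3000 = 0.0450 m before braking
robot covers 0.1500·0.0500 − ½·3.0000·0.0500² = 0.0037 m while stopping
human over T_r+T_s: 1.2000·(0.3000+0.0500) = 0.4200 m
C+Z_d+Z_r = 0.0800+0.0000+0.0800 = 0.1600 m
sum ≈ 0.0450+0.0037+0.4200+0.1600 ≈ 0.6288 m = S ✓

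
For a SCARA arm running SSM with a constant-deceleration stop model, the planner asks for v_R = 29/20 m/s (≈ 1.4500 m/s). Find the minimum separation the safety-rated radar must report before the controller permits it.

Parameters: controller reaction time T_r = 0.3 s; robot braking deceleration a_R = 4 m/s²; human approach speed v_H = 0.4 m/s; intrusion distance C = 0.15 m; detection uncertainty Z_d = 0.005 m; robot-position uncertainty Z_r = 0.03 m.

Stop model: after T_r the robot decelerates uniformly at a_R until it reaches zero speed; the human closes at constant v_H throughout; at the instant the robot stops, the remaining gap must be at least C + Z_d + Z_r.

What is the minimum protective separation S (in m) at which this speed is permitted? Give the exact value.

S_min = 3673/3200 m = 1.1478 m

braking lasts T_s = (29/20)/4 = 0.3625 s
reaction-phase robot travel = 1.4500·0.3000 = 0.4350 m
robot under decel: 1.4500²/(2·4.0000) = 0.2628 m
human closes 0.4000·0.6625 = 0.2650 m
margins: 0.1500+0.0050+0.0300 = 0.1850 m
S_min ≈ 0.4350+0.2628+0.2650+0.1850  ⇒  S_min = 3673/3200 m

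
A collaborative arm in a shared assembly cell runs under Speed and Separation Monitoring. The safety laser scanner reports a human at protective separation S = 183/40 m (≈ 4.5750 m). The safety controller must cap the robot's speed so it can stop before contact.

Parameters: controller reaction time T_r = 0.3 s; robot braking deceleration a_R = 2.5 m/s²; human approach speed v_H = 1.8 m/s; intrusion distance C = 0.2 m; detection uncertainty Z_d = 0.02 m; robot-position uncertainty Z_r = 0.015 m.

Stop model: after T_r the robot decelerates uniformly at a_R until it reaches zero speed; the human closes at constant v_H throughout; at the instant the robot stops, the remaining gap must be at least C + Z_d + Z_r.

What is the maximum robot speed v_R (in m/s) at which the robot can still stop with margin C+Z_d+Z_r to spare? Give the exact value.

at the boundary: (1/5)·v² + (51/50)·v + (-19/5) = 0
  disc = (51/50)² − 4·(1/5)·(-19/5) = 10201/2500 ; √disc = 101/50
  v_R = (−(51/50) + 101/50) / (2·(1/5)) = 5/2 m/s
check:
stop time T_s = (5/2)/(5/2) = 1.0000 s
robot covers v_R·T_r = 2.5000·0.3000 = 0.7500 m before braking
robot under decel: 2.5000²/(2·2.5000) = 1.2500 m
person approaches 1.8000·(0.3000+1.0000) = 2.3400 m
margins: 0.2000+0.0200+0.0150 = 0.2350 m
sum ≈ 0.7500+1.2500+2.3400+0.2350 ≈ 4.5750 m = S ✓

v_R_max = 5/2 m/s = 2.5000 m/s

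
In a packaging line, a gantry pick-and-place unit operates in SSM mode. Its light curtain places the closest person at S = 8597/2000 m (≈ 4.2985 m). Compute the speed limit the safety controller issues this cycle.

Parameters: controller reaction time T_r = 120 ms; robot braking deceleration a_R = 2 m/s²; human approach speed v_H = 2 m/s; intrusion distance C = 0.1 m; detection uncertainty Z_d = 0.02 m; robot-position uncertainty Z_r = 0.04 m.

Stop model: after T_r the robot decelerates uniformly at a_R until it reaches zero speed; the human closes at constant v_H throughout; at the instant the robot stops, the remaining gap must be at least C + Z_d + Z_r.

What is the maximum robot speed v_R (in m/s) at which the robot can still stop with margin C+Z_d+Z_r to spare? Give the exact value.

at the boundary: (1/4)·v² + (28/25)·v + (-7797/2000) = 0
  disc = (28/25)² − 4·(1/4)·(-7797/2000) = 51529/10000 ; √disc = 227/100
  v_R = (−(28/25) + 227/100) / (2·(1/4)) = 23/10 m/s
check:
stop time T_s = (23/10)/2 = 1.1500 s
robot in T_r: 2.3000·0.1200 = 0.2760 m
braking distance = 2.3000²/(2·2.0000) = 1.3225 m
person approaches 2.0000·(0.1200+1.1500) = 2.5400 m
C+Z_d+Z_r = 0.1000+0.0200+0.0400 = 0.1600 m
sum ≈ 0.2760+1.3225+2.5400+0.1600 ≈ 4.2985 m = S ✓

v_R_max = 23/10 m/s = 2.3000 m/s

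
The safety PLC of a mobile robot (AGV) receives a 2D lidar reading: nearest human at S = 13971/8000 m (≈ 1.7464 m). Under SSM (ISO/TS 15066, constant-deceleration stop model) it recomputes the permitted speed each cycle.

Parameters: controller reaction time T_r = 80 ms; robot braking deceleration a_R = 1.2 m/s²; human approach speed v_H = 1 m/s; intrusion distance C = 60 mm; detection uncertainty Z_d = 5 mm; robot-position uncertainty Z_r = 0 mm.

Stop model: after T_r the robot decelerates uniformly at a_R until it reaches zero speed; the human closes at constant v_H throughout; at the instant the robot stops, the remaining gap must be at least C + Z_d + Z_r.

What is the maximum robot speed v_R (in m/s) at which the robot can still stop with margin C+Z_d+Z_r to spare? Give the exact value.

collect terms ⇒ (5/12)·v_R² + (137/150)·v_R + (-12811/8000) = 0
  disc = (137/150)² − 4·(5/12)·(-12811/8000) = 1261129/360000 ; √disc = 1123/600
  v_R = (−(137/150) + 1123/600) / (2·(5/12)) = 23/20 m/s
check:
T_s = v_R/a_R = (23/20)/(6/5) = 0.9583 s
robot covers v_R·T_r = 1.1500·0.0800 = 0.0920 m before braking
robot covers 1.1500·0.9583 − ½·1.2000·0.9583² = 0.5510 m while stopping
human over T_r+T_s: 1.0000·(0.0800+0.9583) = 1.0383 m
margins: 0.0600+0.0050+0.0000 = 0.0650 m
sum ≈ 0.0920+0.5510+1.0383+0.0650 ≈ 1.7464 m = S ✓

v_R_max = 23/20 m/s = 1.1500 m/s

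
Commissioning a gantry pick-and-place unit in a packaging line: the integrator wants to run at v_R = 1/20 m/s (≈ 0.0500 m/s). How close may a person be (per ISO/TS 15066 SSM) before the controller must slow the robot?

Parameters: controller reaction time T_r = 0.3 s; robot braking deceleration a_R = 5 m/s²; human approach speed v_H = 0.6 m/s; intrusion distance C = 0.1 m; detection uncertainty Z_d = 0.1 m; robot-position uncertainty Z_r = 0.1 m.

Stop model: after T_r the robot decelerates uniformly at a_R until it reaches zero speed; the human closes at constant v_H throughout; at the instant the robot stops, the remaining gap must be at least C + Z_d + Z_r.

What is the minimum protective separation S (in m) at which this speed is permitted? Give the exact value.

S_min = 401/800 m = 0.5012 m

T_s = v_R/a_R = (1/20)/5 = 0.0100 s
reaction-phase robot travel = 0.0500·0.3000 = 0.0150 m
robot covers 0.0500·0.0100 − ½·5.0000·0.0100² = 0.0003 m while stopping
person approaches 0.6000·(0.3000+0.0100) = 0.1860 m
residual clearance needed = 0.1000+0.1000+0.1000 = 0.3000 m
S_min ≈ 0.0150+0.0003+0.1860+0.3000  ⇒  S_min = 401/800 m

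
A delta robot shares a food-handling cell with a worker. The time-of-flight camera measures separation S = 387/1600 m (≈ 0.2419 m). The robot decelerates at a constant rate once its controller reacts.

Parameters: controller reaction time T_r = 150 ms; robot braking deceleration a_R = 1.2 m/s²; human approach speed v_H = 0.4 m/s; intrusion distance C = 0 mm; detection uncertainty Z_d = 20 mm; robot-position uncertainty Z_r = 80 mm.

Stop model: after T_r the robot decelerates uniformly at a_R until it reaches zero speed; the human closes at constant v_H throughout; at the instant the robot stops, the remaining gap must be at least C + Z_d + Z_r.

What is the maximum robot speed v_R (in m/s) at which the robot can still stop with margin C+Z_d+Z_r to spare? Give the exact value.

collect terms ⇒ (5/12)·v_R² + (29/60)·v_R + (-131/1600) = 0
  disc = (29/60)² − 4·(5/12)·(-131/1600) = 5329/14400 ; √disc = 73/120
  v_R = (−(29/60) + 73/120) / (2·(5/12)) = 3/20 m/s
check:
braking lasts T_s = (3/20)/(6/5) = 0.1250 s
robot covers v_R·T_r = 0.1500·0.1500 = 0.0225 m before braking
braking distance = 0.1500²/(2·1.2000) = 0.0094 m
human closes 0.4000·0.2750 = 0.1100 m
margins: 0.0000+0.0200+0.0800 = 0.1000 m
sum ≈ 0.0225+0.0094+0.1100+0.1000 ≈ 0.2419 m = S ✓

v_R_max = 3/20 m/s = 0.1500 m/s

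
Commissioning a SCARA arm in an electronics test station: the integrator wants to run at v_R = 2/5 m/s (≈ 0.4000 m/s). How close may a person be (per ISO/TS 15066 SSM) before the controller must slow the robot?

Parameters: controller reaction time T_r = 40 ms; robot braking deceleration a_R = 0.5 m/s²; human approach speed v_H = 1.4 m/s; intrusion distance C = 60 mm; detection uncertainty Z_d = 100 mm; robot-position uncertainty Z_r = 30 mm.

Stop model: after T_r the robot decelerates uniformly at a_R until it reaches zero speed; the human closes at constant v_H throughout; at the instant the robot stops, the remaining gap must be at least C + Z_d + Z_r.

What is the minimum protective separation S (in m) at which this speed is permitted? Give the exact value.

S_min = 771/500 m = 1.5420 m

stop time T_s = (2/5)/(1/2) = 0.8000 s
reaction-phase robot travel = 0.4000·0.0400 = 0.0160 m
braking distance = 0.4000²/(2·0.5000) = 0.1600 m
human over T_r+T_s: 1.4000·(0.0400+0.8000) = 1.1760 m
residual clearance needed = 0.0600+0.1000+0.0300 = 0.1900 m
S_min ≈ 0.0160+0.1600+1.1760+0.1900  ⇒  S_min = 771/500 m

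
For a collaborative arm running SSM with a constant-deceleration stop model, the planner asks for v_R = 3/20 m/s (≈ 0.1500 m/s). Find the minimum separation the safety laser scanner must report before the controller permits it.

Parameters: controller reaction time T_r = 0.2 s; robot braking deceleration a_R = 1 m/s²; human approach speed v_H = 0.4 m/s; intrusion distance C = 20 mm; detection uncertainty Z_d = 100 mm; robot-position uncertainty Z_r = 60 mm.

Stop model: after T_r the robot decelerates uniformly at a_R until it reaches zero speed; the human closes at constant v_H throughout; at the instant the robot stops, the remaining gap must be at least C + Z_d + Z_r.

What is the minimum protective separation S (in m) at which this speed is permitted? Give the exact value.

stop time T_s = (3/20)/1 = 0.1500 s
robot in T_r: 0.1500·0.2000 = 0.0300 m
braking distance = 0.1500²/(2·1.0000) = 0.0112 m
person approaches 0.4000·(0.2000+0.1500) = 0.1400 m
residual clearance needed = 0.0200+0.1000+0.0600 = 0.1800 m
S_min ≈ 0.0300+0.0112+0.1400+0.1800  ⇒  S_min = 289/800 m

S_min = 289/800 m = 0.3613 m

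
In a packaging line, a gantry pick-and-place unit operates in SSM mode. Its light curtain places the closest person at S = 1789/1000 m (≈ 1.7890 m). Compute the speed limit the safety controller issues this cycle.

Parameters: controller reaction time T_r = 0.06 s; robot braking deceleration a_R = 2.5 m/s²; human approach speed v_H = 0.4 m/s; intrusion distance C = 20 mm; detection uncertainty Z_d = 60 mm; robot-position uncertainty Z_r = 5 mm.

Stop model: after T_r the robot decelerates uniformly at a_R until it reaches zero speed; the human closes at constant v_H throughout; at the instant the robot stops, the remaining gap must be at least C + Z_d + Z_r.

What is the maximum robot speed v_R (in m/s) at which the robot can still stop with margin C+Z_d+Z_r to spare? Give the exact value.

v_R_max = 12/5 m/s = 2.4000 m/s

collect terms ⇒ (1/5)·v_R² + (11/50)·v_R + (-42/25) = 0
  disc = (11/50)² − 4·(1/5)·(-42/25) = 3481/2500 ; √disc = 59/50
  v_R = (−(11/50) + 59/50) / (2·(1/5)) = 12/5 m/s
check:
stop time T_s = (12/5)/(5/2) = 0.9600 s
robot covers v_R·T_r = 2.4000·0.0600 = 0.1440 m before braking
braking distance = 2.4000²/(2·2.5000) = 1.1520 m
person approaches 0.4000·(0.0600+0.9600) = 0.4080 m
C+Z_d+Z_r = 0.0200+0.0600+0.0050 = 0.0850 m
sum ≈ 0.1440+1.1520+0.4080+0.0850 ≈ 1.7890 m = S ✓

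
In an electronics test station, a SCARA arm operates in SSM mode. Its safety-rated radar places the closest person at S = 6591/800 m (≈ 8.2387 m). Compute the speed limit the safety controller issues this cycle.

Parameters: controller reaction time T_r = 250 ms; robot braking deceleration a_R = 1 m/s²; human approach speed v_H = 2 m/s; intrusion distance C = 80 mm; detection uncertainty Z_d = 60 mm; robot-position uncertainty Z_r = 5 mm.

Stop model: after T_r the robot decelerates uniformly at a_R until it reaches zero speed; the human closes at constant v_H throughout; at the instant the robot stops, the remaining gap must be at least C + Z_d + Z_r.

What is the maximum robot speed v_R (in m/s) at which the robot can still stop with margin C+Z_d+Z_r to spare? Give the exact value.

quadratic (1/2)·v² + (9/4)·v + (-243/32) = 0
  disc = (9/4)² − 4·(1/2)·(-243/32) = 81/4 ; √disc = 9/2
  v_R = (−(9/4) + 9/2) / (2·(1/2)) = 9/4 m/s
check:
stop time T_s = (9/4)/1 = 2.2500 s
reaction-phase robot travel = 2.2500·0.2500 = 0.5625 m
robot covers 2.2500·2.2500 − ½·1.0000·2.2500² = 2.5312 m while stopping
human over T_r+T_s: 2.0000·(0.2500+2.2500) = 5.0000 m
residual clearance needed = 0.0800+0.0600+0.0050 = 0.1450 m
sum ≈ 0.5625+2.5312+5.0000+0.1450 ≈ 8.2387 m = S ✓

v_R_max = 9/4 m/s = 2.2500 m/s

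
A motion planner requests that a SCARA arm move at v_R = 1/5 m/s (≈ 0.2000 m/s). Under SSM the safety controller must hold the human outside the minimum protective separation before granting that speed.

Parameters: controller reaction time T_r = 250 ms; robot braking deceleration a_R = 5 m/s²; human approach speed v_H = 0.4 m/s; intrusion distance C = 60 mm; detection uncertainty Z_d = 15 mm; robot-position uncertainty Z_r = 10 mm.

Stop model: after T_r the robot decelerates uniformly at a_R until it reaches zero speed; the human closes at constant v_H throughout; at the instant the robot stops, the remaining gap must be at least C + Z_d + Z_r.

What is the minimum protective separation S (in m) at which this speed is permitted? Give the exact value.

S_min = 51/200 m = 0.2550 m

T_s = v_R/a_R = (1/5)/5 = 0.0400 s
robot covers v_R·T_r = 0.2000·0.2500 = 0.0500 m before braking
robot covers 0.2000·0.0400 − ½·5.0000·0.0400² = 0.0040 m while stopping
person approaches 0.4000·(0.2500+0.0400) = 0.1160 m
residual clearance needed = 0.0600+0.0150+0.0100 = 0.0850 m
S_min ≈ 0.0500+0.0040+0.1160+0.0850  ⇒  S_min = 51/200 m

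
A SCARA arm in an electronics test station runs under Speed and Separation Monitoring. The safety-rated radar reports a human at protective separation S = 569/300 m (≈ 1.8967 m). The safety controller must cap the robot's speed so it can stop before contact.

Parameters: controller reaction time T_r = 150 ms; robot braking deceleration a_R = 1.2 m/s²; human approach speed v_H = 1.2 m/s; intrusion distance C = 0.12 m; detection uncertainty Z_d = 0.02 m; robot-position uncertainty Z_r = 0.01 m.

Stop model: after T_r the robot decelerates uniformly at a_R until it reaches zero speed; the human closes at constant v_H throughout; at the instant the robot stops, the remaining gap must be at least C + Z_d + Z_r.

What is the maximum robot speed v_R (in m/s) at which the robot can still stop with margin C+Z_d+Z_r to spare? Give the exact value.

v_R_max = 1 m/s = 1.0000 m/s

at the boundary: (5/12)·v² + (23/20)·v + (-47/30) = 0
  disc = (23/20)² − 4·(5/12)·(-47/30) = 14161/3600 ; √disc = 119/60
  v_R = (−(23/20) + 119/60) / (2·(5/12)) = 1 m/s
check:
T_s = v_R/a_R = 1/(6/5) = 0.8333 s
reaction-phase robot travel = 1.0000·0.1500 = 0.1500 m
robot under decel: 1.0000²/(2·1.2000) = 0.4167 m
person approaches 1.2000·(0.1500+0.8333) = 1.1800 m
residual clearance needed = 0.1200+0.0200+0.0100 = 0.1500 m
sum ≈ 0.1500+0.4167+1.1800+0.1500 ≈ 1.8967 m = S ✓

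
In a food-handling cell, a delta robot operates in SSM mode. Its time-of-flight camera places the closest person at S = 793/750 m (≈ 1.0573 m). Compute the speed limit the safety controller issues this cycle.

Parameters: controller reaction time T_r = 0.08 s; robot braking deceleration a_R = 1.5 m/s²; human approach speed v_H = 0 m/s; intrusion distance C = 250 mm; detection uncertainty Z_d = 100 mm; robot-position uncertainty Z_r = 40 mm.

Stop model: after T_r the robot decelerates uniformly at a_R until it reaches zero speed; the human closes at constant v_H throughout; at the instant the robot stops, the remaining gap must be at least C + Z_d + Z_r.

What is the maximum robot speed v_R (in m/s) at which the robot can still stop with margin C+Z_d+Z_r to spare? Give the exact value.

at the boundary: (1/3)·v² + (2/25)·v + (-1001/1500) = 0
  disc = (2/25)² − 4·(1/3)·(-1001/1500) = 5041/5625 ; √disc = 71/75
  v_R = (−(2/25) + 71/75) / (2·(1/3)) = 13/10 m/s
check:
stop time T_s = (13/10)/(3/2) = 0.8667 s
reaction-phase robot travel = 1.3000·0.0800 = 0.1040 m
robot under decel: 1.3000²/(2·1.5000) = 0.5633 m
person approaches 0.0000·(0.0800+0.8667) = 0.0000 m
margins: 0.2500+0.1000+0.0400 = 0.3900 m
sum ≈ 0.1040+0.5633+0.0000+0.3900 ≈ 1.0573 m = S ✓

v_R_max = 13/10 m/s = 1.3000 m/s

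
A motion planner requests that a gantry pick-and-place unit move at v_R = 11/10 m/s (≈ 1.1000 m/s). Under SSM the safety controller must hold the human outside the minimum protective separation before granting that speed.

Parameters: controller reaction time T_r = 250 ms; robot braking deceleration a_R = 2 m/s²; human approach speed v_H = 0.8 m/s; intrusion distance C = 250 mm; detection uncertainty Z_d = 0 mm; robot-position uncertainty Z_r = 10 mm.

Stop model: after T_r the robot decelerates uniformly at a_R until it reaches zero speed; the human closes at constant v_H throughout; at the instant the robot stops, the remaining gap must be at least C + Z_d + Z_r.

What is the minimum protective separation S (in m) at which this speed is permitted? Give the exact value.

braking lasts T_s = (11/10)/2 = 0.5500 s
reaction-phase robot travel = 1.1000·0.2500 = 0.2750 m
robot under decel: 1.1000²/(2·2.0000) = 0.3025 m
human over T_r+T_s: 0.8000·(0.2500+0.5500) = 0.6400 m
C+Z_d+Z_r = 0.2500+0.0000+0.0100 = 0.2600 m
S_min ≈ 0.2750+0.3025+0.6400+0.2600  ⇒  S_min = 591/400 m

S_min = 591/400 m = 1.4775 m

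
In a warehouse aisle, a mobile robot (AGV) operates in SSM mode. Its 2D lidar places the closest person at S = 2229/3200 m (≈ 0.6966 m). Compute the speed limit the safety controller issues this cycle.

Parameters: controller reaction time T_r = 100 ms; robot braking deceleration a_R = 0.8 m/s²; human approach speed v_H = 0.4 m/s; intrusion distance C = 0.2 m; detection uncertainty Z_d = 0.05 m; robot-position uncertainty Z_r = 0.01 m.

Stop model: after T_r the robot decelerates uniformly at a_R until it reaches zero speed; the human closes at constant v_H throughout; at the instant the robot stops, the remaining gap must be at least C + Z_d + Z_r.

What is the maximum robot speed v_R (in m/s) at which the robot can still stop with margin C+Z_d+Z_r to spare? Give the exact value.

v_R_max = 9/20 m/s = 0.4500 m/s

at the boundary: (5/8)·v² + (3/5)·v + (-1269/3200) = 0
  disc = (3/5)² − 4·(5/8)·(-1269/3200) = 8649/6400 ; √disc = 93/80
  v_R = (−(3/5) + 93/80) / (2·(5/8)) = 9/20 m/s
check:
stop time T_s = (9/20)/(4/5) = 0.5625 s
reaction-phase robot travel = 0.4500·0.1000 = 0.0450 m
robot under decel: 0.4500²/(2·0.8000) = 0.1266 m
person approaches 0.4000·(0.1000+0.5625) = 0.2650 m
margins: 0.2000+0.0500+0.0100 = 0.2600 m
sum ≈ 0.0450+0.1266+0.2650+0.2600 ≈ 0.6966 m = S ✓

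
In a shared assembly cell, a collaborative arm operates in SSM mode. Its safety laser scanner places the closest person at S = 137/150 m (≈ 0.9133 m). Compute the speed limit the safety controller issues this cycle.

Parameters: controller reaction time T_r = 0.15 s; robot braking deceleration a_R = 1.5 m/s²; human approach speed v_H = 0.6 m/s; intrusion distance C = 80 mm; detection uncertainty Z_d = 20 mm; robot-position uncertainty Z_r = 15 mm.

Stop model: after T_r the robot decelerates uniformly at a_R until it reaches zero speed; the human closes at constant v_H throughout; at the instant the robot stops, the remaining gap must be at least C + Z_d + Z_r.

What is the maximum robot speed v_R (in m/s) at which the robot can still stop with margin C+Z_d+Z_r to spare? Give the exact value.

collect terms ⇒ (1/3)·v_R² + (11/20)·v_R + (-17/24) = 0
  disc = (11/20)² − 4·(1/3)·(-17/24) = 4489/3600 ; √disc = 67/60
  v_R = (−(11/20) + 67/60) / (2·(1/3)) = 17/20 m/s
check:
stop time T_s = (17/20)/(3/2) = 0.5667 s
reaction-phase robot travel = 0.8500·0.1500 = 0.1275 m
braking distance = 0.8500²/(2·1.5000) = 0.2408 m
human over T_r+T_s: 0.6000·(0.1500+0.5667) = 0.4300 m
residual clearance needed = 0.0800+0.0200+0.0150 = 0.1150 m
sum ≈ 0.1275+0.2408+0.4300+0.1150 ≈ 0.9133 m = S ✓

v_R_max = 17/20 m/s = 0.8500 m/s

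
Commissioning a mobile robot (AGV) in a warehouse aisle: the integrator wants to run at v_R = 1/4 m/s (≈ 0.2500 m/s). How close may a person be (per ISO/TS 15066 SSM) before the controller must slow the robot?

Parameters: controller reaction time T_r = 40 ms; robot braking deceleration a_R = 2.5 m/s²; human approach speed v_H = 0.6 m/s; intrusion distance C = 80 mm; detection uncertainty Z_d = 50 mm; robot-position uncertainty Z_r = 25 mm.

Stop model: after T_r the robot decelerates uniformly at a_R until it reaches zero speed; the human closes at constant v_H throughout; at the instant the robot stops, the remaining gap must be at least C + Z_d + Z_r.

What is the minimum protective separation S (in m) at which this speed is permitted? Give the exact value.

S_min = 523/2000 m = 0.2615 m

braking lasts T_s = (1/4)/(5/2) = 0.1000 s
robot covers v_R·T_r = 0.2500·0.0400 = 0.0100 m before braking
robot covers 0.2500·0.1000 − ½·2.5000·0.1000² = 0.0125 m while stopping
person approaches 0.6000·(0.0400+0.1000) = 0.0840 m
C+Z_d+Z_r = 0.0800+0.0500+0.0250 = 0.1550 m
S_min ≈ 0.0100+0.0125+0.0840+0.1550  ⇒  S_min = 523/2000 m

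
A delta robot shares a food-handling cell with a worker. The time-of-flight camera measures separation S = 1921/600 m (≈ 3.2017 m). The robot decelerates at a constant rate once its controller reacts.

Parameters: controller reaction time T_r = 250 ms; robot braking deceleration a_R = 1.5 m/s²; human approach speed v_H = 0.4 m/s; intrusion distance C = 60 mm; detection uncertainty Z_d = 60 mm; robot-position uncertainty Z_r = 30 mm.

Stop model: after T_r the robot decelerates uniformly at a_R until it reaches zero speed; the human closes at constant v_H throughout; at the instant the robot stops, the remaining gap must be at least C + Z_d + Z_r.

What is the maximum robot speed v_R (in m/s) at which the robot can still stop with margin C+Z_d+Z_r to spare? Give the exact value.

at the boundary: (1/3)·v² + (31/60)·v + (-1771/600) = 0
  disc = (31/60)² − 4·(1/3)·(-1771/600) = 1681/400 ; √disc = 41/20
  v_R = (−(31/60) + 41/20) / (2·(1/3)) = 23/10 m/s
check:
T_s = v_R/a_R = (23/10)/(3/2) = 1.5333 s
reaction-phase robot travel = 2.3000·0.2500 = 0.5750 m
robot under decel: 2.3000²/(2·1.5000) = 1.7633 m
human over T_r+T_s: 0.4000·(0.2500+1.5333) = 0.7133 m
C+Z_d+Z_r = 0.0600+0.0600+0.0300 = 0.1500 m
sum ≈ 0.5750+1.7633+0.7133+0.1500 ≈ 3.2017 m = S ✓

v_R_max = 23/10 m/s = 2.3000 m/s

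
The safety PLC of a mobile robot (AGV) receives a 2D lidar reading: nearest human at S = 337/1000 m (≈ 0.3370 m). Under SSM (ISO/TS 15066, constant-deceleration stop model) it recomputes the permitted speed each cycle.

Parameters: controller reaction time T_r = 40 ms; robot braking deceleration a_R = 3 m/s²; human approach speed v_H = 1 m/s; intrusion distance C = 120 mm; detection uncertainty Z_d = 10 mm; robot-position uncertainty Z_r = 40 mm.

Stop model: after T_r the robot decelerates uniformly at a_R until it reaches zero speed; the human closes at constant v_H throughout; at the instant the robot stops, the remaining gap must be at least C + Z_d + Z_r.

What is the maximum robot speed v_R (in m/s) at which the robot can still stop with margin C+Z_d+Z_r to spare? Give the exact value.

v_R_max = 3/10 m/s = 0.3000 m/s

collect terms ⇒ (1/6)·v_R² + (28/75)·v_R + (-127/1000) = 0
  disc = (28/75)² − 4·(1/6)·(-127/1000) = 5041/22500 ; √disc = 71/150
  v_R = (−(28/75) + 71/150) / (2·(1/6)) = 3/10 m/s
check:
braking lasts T_s = (3/10)/3 = 0.1000 s
robot covers v_R·T_r = 0.3000·0.0400 = 0.0120 m before braking
braking distance = 0.3000²/(2·3.0000) = 0.0150 m
human over T_r+T_s: 1.0000·(0.0400+0.1000) = 0.1400 m
margins: 0.1200+0.0100+0.0400 = 0.1700 m
sum ≈ 0.0120+0.0150+0.1400+0.1700 ≈ 0.3370 m = S ✓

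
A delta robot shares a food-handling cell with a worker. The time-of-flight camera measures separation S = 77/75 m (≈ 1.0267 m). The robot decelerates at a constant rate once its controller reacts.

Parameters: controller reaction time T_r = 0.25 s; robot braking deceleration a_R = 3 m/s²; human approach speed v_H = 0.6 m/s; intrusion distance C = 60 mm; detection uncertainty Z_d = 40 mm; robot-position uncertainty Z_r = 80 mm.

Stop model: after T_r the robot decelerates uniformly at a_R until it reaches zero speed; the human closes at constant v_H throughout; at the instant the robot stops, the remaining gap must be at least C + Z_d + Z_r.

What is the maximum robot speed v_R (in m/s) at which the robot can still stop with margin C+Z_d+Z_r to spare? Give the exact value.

collect terms ⇒ (1/6)·v_R² + (9/20)·v_R + (-209/300) = 0
  disc = (9/20)² − 4·(1/6)·(-209/300) = 2401/3600 ; √disc = 49/60
  v_R = (−(9/20) + 49/60) / (2·(1/6)) = 11/10 m/s
check:
braking lasts T_s = (11/10)/3 = 0.3667 s
reaction-phase robot travel = 1.1000·0.2500 = 0.2750 m
braking distance = 1.1000²/(2·3.0000) = 0.2017 m
person approaches 0.6000·(0.2500+0.3667) = 0.3700 m
residual clearance needed = 0.0600+0.0400+0.0800 = 0.1800 m
sum ≈ 0.2750+0.2017+0.3700+0.1800 ≈ 1.0267 m = S ✓

v_R_max = 11/10 m/s = 1.1000 m/s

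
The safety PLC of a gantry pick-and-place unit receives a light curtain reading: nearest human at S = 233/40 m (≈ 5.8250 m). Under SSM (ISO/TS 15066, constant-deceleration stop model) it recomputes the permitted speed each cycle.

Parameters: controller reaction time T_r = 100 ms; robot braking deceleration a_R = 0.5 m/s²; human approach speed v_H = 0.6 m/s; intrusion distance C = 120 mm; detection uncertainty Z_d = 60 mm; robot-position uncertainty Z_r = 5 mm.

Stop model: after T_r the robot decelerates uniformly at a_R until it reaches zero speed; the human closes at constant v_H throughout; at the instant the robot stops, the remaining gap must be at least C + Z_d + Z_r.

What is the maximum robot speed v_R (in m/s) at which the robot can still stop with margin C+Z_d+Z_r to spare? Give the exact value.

v_R_max = 9/5 m/s = 1.8000 m/s

collect terms ⇒ (1)·v_R² + (13/10)·v_R + (-279/50) = 0
  disc = (13/10)² − 4·(1)·(-279/50) = 2401/100 ; √disc = 49/10
  v_R = (−(13/10) + 49/10) / (2·(1)) = 9/5 m/s
check:
braking lasts T_s = (9/5)/(1/2) = 3.6000 s
robot in T_r: 1.8000·0.1000 = 0.1800 m
robot under decel: 1.8000²/(2·0.5000) = 3.2400 m
person approaches 0.6000·(0.1000+3.6000) = 2.2200 m
C+Z_d+Z_r = 0.1200+0.0600+0.0050 = 0.1850 m
sum ≈ 0.1800+3.2400+2.2200+0.1850 ≈ 5.8250 m = S ✓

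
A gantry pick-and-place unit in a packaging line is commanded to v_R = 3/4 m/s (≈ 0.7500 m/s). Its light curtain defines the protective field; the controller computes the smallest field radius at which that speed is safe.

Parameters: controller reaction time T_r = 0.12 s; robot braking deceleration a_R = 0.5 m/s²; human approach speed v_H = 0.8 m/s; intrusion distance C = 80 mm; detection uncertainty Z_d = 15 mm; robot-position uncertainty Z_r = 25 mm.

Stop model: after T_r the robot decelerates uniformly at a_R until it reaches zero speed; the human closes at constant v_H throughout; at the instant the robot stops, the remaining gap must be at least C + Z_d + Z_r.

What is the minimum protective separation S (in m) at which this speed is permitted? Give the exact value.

S_min = 4137/2000 m = 2.0685 m

stop time T_s = (3/4)/(1/2) = 1.5000 s
robot covers v_R·T_r = 0.7500·0.1200 = 0.0900 m before braking
robot under decel: 0.7500²/(2·0.5000) = 0.5625 m
person approaches 0.8000·(0.1200+1.5000) = 1.2960 m
C+Z_d+Z_r = 0.0800+0.0150+0.0250 = 0.1200 m
S_min ≈ 0.0900+0.5625+1.2960+0.1200  ⇒  S_min = 4137/2000 m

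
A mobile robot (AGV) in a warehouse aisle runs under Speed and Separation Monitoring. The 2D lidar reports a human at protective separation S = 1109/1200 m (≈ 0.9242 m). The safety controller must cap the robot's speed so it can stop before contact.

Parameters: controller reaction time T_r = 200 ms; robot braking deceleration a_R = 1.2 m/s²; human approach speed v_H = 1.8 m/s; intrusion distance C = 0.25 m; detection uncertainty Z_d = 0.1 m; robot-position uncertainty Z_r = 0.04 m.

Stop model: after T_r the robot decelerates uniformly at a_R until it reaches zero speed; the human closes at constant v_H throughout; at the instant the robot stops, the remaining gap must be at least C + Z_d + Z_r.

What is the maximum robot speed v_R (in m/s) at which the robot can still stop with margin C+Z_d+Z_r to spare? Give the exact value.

collect terms ⇒ (5/12)·v_R² + (17/10)·v_R + (-209/1200) = 0
  disc = (17/10)² − 4·(5/12)·(-209/1200) = 11449/3600 ; √disc = 107/60
  v_R = (−(17/10) + 107/60) / (2·(5/12)) = 1/10 m/s
check:
stop time T_s = (1/10)/(6/5) = 0.0833 s
reaction-phase robot travel = 0.1000·0.2000 = 0.0200 m
braking distance = 0.1000²/(2·1.2000) = 0.0042 m
person approaches 1.8000·(0.2000+0.0833) = 0.5100 m
C+Z_d+Z_r = 0.2500+0.1000+0.0400 = 0.3900 m
sum ≈ 0.0200+0.0042+0.5100+0.3900 ≈ 0.9242 m = S ✓

v_R_max = 1/10 m/s = 0.1000 m/s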